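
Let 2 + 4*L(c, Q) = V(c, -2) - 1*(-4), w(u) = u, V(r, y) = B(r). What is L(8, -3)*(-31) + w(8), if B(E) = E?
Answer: -139/2 ≈ -69.500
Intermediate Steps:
V(r, y) = r
L(c, Q) = 1/2 + c/4 (L(c, Q) = -1/2 + (c - 1*(-4))/4 = -1/2 + (c + 4)/4 = -1/2 + (4 + c)/4 = -1/2 + (1 + c/4) = 1/2 + c/4)
L(8, -3)*(-31) + w(8) = (1/2 + (1/4)*8)*(-31) + 8 = (1/2 + 2)*(-31) + 8 = (5/2)*(-31) + 8 = -155/2 + 8 = -139/2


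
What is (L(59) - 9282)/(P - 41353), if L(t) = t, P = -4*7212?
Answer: 9223/70201 ≈ 0.13138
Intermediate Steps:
P = -28848
(L(59) - 9282)/(P - 41353) = (59 - 9282)/(-28848 - 41353) = -9223/(-70201) = -9223*(-1/70201) = 9223/70201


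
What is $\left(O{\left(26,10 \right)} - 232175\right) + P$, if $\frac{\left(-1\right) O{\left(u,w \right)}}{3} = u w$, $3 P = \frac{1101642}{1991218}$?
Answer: $- \frac{231931910988}{995609} \approx -2.3295 \cdot 10^{5}$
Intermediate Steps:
$P = \frac{183607}{995609}$ ($P = \frac{1101642 \cdot \frac{1}{1991218}}{3} = \frac{1}{3} \cdot \frac{550821}{995609} = \frac{183607}{995609} \approx 0.18442$)
$O{\left(u,w \right)} = - 3 u w$
$\left(O{\left(26,10 \right)} - 232175\right) + P = \left(\left(-3\right) 26 \cdot 10 - 232175\right) + \frac{183607}{995609} = \left(-780 - 232175\right) + \frac{183607}{995609} = -232955 + \frac{183607}{995609} = - \frac{231931910988}{995609}$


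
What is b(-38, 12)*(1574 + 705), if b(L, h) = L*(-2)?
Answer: 173204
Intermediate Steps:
b(L, h) = -2*L
b(-38, 12)*(1574 + 705) = (-2*(-38))*(1574 + 705) = 76*2279 = 173204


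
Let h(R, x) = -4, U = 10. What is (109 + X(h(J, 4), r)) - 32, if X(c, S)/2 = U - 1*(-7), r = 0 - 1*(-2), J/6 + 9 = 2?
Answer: 111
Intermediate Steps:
J = -42 (J = -54 + 6*2 = -54 + 12 = -42)
r = 2 (r = 0 + 2 = 2)
X(c, S) = 34 (X(c, S) = 2*(10 - 1*(-7)) = 2*(10 + 7) = 2*17 = 34)
(109 + X(h(J, 4), r)) - 32 = (109 + 34) - 32 = 143 - 32 = 111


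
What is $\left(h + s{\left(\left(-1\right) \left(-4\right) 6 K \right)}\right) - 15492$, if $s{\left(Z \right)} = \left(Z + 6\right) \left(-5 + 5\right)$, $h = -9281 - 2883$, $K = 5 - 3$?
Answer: $-27656$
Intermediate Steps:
$K = 2$
$h = -12164$ ($h = -9281 - 2883 = -12164$)
$s{\left(Z \right)} = 0$ ($s{\left(Z \right)} = \left(6 + Z\right) 0 = 0$)
$\left(h + s{\left(\left(-1\right) \left(-4\right) 6 K \right)}\right) - 15492 = \left(-12164 + 0\right) - 15492 = -12164 - 15492 = -27656$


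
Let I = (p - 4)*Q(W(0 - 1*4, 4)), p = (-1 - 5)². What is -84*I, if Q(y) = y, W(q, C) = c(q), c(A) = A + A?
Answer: 21504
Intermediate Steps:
c(A) = 2*A
p = 36 (p = (-6)² = 36)
W(q, C) = 2*q
I = -256 (I = (36 - 4)*(2*(0 - 1*4)) = 32*(2*(0 - 4)) = 32*(2*(-4)) = 32*(-8) = -256)
-84*I = -84*(-256) = 21504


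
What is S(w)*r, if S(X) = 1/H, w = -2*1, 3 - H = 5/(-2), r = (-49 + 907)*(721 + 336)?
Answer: 164892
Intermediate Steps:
r = 906906 (r = 858*1057 = 906906)
H = 11/2 (H = 3 - 5/(-2) = 3 - 5*(-1)/2 = 3 - 1*(-5/2) = 3 + 5/2 = 11/2 ≈ 5.5000)
w = -2
S(X) = 2/11 (S(X) = 1/(11/2) = 2/11)
S(w)*r = (2/11)*906906 = 164892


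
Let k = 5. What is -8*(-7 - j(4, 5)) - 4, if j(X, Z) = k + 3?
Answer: 116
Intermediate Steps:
j(X, Z) = 8 (j(X, Z) = 5 + 3 = 8)
-8*(-7 - j(4, 5)) - 4 = -8*(-7 - 1*8) - 4 = -8*(-7 - 8) - 4 = -8*(-15) - 4 = 120 - 4 = 116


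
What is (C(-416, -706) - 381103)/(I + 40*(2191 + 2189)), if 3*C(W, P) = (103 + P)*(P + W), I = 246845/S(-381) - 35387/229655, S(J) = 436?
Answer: -15578260185980/17599376175743 ≈ -0.88516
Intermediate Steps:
I = 56673759743/100129580 (I = 246845/436 - 35387/229655 = 56673759743/100129580 ≈ 566.00)
C(W, P) = (103 + P)*(P + W)/3 (C(W, P) = ((103 + P)*(P + W))/3 = (103 + P)*(P + W)/3)
(C(-416, -706) - 381103)/(I + 40*(2191 + 2189)) = (((⅓)*(-706)² + (103/3)*(-706) + (103/3)*(-416) + (⅓)*(-706)*(-416)) - 381103)/(56673759743/100129580 + 40*(2191 + 2189)) = (((⅓)*498436 - 72718/3 - 42848/3 + 293696/3) - 381103)/(56673759743/100129580 + 40*4380) = ((498436/3 - 72718/3 - 42848/3 + 293696/3) - 381103)/(56673759743/100129580 + 175200) = (225522 - 381103)/(17599376175743/100129580) = -155581*100129580/17599376175743 = -15578260185980/17599376175743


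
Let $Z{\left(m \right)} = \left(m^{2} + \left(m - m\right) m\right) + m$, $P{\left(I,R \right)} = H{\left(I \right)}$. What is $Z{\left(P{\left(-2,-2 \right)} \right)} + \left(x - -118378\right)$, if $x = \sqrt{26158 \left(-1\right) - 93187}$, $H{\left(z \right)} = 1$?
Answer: $118380 + i \sqrt{119345} \approx 1.1838 \cdot 10^{5} + 345.46 i$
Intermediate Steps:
$x = i \sqrt{119345}$ ($x = \sqrt{-26158 - 93187} = \sqrt{-119345} = i \sqrt{119345} \approx 345.46 i$)
$P{\left(I,R \right)} = 1$
$Z{\left(m \right)} = m + m^{2}$ ($Z{\left(m \right)} = \left(m^{2} + 0 m\right) + m = \left(m^{2} + 0\right) + m = m^{2} + m = m + m^{2}$)
$Z{\left(P{\left(-2,-2 \right)} \right)} + \left(x - -118378\right) = 1 \left(1 + 1\right) + \left(i \sqrt{119345} - -118378\right) = 1 \cdot 2 + \left(i \sqrt{119345} + 118378\right) = 2 + \left(118378 + i \sqrt{119345}\right) = 118380 + i \sqrt{119345}$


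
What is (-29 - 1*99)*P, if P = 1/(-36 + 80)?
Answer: -32/11 ≈ -2.9091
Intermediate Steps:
P = 1/44 ≈ 0.022727
(-29 - 1*99)*P = (-29 - 1*99)*(1/44) = (-29 - 99)*(1/44) = -128*1/44 = -32/11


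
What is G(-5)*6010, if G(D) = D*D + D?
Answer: 120200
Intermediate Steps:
G(D) = D + D² (G(D) = D² + D = D + D²)
G(-5)*6010 = -5*(1 - 5)*6010 = -5*(-4)*6010 = 20*6010 = 120200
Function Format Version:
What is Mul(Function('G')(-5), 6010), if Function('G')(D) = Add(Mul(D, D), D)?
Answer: 120200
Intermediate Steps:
Function('G')(D) = Add(D, Pow(D, 2)) (Function('G')(D) = Add(Pow(D, 2), D) = Add(D, Pow(D, 2)))
Mul(Function('G')(-5), 6010) = Mul(Mul(-5, Add(1, -5)), 6010) = Mul(Mul(-5, -4), 6010) = Mul(20, 6010) = 120200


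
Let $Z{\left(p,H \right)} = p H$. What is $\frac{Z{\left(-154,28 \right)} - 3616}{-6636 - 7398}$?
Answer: $\frac{3964}{7017} \approx 0.56491$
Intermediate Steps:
$Z{\left(p,H \right)} = H p$
$\frac{Z{\left(-154,28 \right)} - 3616}{-6636 - 7398} = \frac{28 \left(-154\right) - 3616}{-6636 - 7398} = \frac{-4312 - 3616}{-14034} = \left(-7928\right) \left(- \frac{1}{14034}\right) = \frac{3964}{7017}$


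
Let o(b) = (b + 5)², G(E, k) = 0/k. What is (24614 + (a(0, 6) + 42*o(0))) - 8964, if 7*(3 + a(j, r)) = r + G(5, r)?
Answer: 116885/7 ≈ 16698.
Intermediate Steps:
G(E, k) = 0
o(b) = (5 + b)²
a(j, r) = -3 + r/7 (a(j, r) = -3 + (r + 0)/7 = -3 + r/7)
(24614 + (a(0, 6) + 42*o(0))) - 8964 = (24614 + ((-3 + (⅐)*6) + 42*(5 + 0)²)) - 8964 = (24614 + ((-3 + 6/7) + 42*5²)) - 8964 = (24614 + (-15/7 + 42*25)) - 8964 = (24614 + (-15/7 + 1050)) - 8964 = (24614 + 7335/7) - 8964 = 179633/7 - 8964 = 116885/7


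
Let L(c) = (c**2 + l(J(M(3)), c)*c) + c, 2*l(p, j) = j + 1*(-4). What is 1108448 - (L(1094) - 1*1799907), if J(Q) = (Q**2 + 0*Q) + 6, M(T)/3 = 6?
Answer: 1114195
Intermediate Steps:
M(T) = 18 (M(T) = 3*6 = 18)
J(Q) = 6 + Q**2 (J(Q) = (Q**2 + 0) + 6 = Q**2 + 6 = 6 + Q**2)
l(p, j) = -2 + j/2 (l(p, j) = (j + 1*(-4))/2 = (j - 4)/2 = (-4 + j)/2 = -2 + j/2)
L(c) = c + c**2 + c*(-2 + c/2) (L(c) = (c**2 + (-2 + c/2)*c) + c = (c**2 + c*(-2 + c/2)) + c = c + c**2 + c*(-2 + c/2))
1108448 - (L(1094) - 1*1799907) = 1108448 - ((1/2)*1094*(-2 + 3*1094) - 1*1799907) = 1108448 - ((1/2)*1094*(-2 + 3282) - 1799907) = 1108448 - ((1/2)*1094*3280 - 1799907) = 1108448 - (1794160 - 1799907) = 1108448 - 1*(-5747) = 1108448 + 5747 = 1114195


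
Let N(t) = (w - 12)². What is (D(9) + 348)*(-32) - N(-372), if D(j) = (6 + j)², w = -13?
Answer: -18961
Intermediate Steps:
N(t) = 625 (N(t) = (-13 - 12)² = (-25)² = 625)
(D(9) + 348)*(-32) - N(-372) = ((6 + 9)² + 348)*(-32) - 1*625 = (15² + 348)*(-32) - 625 = (225 + 348)*(-32) - 625 = 573*(-32) - 625 = -18336 - 625 = -18961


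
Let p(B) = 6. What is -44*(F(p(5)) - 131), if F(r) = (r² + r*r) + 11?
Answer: 2112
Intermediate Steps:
F(r) = 11 + 2*r² (F(r) = (r² + r²) + 11 = 2*r² + 11 = 11 + 2*r²)
-44*(F(p(5)) - 131) = -44*((11 + 2*6²) - 131) = -44*((11 + 2*36) - 131) = -44*((11 + 72) - 131) = -44*(83 - 131) = -44*(-48) = 2112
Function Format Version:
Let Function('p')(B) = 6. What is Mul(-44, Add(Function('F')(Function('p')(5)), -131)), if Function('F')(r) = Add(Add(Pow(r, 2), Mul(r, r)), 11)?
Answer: 2112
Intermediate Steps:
Function('F')(r) = Add(11, Mul(2, Pow(r, 2))) (Function('F')(r) = Add(Add(Pow(r, 2), Pow(r, 2)), 11) = Add(Mul(2, Pow(r, 2)), 11) = Add(11, Mul(2, Pow(r, 2))))
Mul(-44, Add(Function('F')(Function('p')(5)), -131)) = Mul(-44, Add(Add(11, Mul(2, Pow(6, 2))), -131)) = Mul(-44, Add(Add(11, Mul(2, 36)), -131)) = Mul(-44, Add(Add(11, 72), -131)) = Mul(-44, Add(83, -131)) = Mul(-44, -48) = 2112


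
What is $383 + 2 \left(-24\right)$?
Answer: $335$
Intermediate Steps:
$383 + 2 \left(-24\right) = 383 - 48 = 335$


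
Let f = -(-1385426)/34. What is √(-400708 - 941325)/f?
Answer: 17*I*√1342033/692713 ≈ 0.02843*I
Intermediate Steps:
f = 692713/17 (f = -(-1385426)/34 = -10339*(-67/17) = 692713/17 ≈ 40748.)
√(-400708 - 941325)/f = √(-400708 - 941325)/(692713/17) = √(-1342033)*(17/692713) = (I*√1342033)*(17/692713) = 17*I*√1342033/692713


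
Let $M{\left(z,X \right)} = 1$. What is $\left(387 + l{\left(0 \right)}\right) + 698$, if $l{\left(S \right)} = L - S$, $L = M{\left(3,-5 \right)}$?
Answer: $1086$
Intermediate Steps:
$L = 1$
$l{\left(S \right)} = 1 - S$
$\left(387 + l{\left(0 \right)}\right) + 698 = \left(387 + \left(1 - 0\right)\right) + 698 = \left(387 + \left(1 + 0\right)\right) + 698 = \left(387 + 1\right) + 698 = 388 + 698 = 1086$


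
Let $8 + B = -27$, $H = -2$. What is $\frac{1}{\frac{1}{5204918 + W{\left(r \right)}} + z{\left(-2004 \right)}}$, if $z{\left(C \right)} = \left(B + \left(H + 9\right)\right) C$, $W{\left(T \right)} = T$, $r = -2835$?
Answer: $\frac{5202083}{291899281297} \approx 1.7821 \cdot 10^{-5}$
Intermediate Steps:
$B = -35$ ($B = -8 - 27 = -35$)
$z{\left(C \right)} = - 28 C$ ($z{\left(C \right)} = \left(-35 + \left(-2 + 9\right)\right) C = \left(-35 + 7\right) C = - 28 C$)
$\frac{1}{\frac{1}{5204918 + W{\left(r \right)}} + z{\left(-2004 \right)}} = \frac{1}{\frac{1}{5204918 - 2835} - -56112} = \frac{1}{\frac{1}{5202083} + 56112} = \frac{1}{\frac{291899281297}{5202083}} = \frac{5202083}{291899281297}$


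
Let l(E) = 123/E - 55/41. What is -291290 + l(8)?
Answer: -95538517/328 ≈ -2.9128e+5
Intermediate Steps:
l(E) = -55/41 + 123/E (l(E) = 123/E - 55*1/41 = 123/E - 55/41 = -55/41 + 123/E)
-291290 + l(8) = -291290 + (-55/41 + 123/8) = -291290 + 4603/328 = -95538517/328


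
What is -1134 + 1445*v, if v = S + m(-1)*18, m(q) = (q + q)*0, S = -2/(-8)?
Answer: -3091/4 ≈ -772.75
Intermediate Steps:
S = ¼ (S = -2*(-⅛) = ¼ ≈ 0.25000)
m(q) = 0 (m(q) = (2*q)*0 = 0)
v = ¼ (v = ¼ + 0*18 = ¼ + 0 = ¼ ≈ 0.25000)
-1134 + 1445*v = -1134 + 1445*(¼) = -1134 + 1445/4 = -3091/4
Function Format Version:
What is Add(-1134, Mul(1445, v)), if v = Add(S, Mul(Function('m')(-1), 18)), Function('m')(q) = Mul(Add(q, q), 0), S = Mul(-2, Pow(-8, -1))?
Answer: Rational(-3091, 4) ≈ -772.75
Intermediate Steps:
S = Rational(1, 4) (S = Mul(-2, Rational(-1, 8)) = Rational(1, 4) ≈ 0.25000)
Function('m')(q) = 0 (Function('m')(q) = Mul(Mul(2, q), 0) = 0)
v = Rational(1, 4) (v = Add(Rational(1, 4), Mul(0, 18)) = Add(Rational(1, 4), 0) = Rational(1, 4) ≈ 0.25000)
Add(-1134, Mul(1445, v)) = Add(-1134, Mul(1445, Rational(1, 4))) = Add(-1134, Rational(1445, 4)) = Rational(-3091, 4)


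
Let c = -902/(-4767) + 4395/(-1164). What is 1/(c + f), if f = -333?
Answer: -1849596/622549147 ≈ -0.0029710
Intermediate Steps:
c = -6633679/1849596 (c = -902*(-1/4767) + 4395*(-1/1164) = 902/4767 - 1465/388 = -6633679/1849596 ≈ -3.5866)
1/(c + f) = 1/(-6633679/1849596 - 333) = 1/(-622549147/1849596) = -1849596/622549147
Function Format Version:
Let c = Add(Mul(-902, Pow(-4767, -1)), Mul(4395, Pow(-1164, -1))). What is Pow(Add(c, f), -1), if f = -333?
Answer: Rational(-1849596, 622549147) ≈ -0.0029710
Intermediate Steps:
c = Rational(-6633679, 1849596) (c = Add(Mul(-902, Rational(-1, 4767)), Mul(4395, Rational(-1, 1164))) = Add(Rational(902, 4767), Rational(-1465, 388)) = Rational(-6633679, 1849596) ≈ -3.5866)
Pow(Add(c, f), -1) = Pow(Add(Rational(-6633679, 1849596), -333), -1) = Pow(Rational(-622549147, 1849596), -1) = Rational(-1849596, 622549147)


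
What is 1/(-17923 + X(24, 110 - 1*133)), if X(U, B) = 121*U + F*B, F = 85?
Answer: -1/16974 ≈ -5.8914e-5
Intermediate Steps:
X(U, B) = 85*B + 121*U (X(U, B) = 121*U + 85*B = 85*B + 121*U)
1/(-17923 + X(24, 110 - 1*133)) = 1/(-17923 + (85*(110 - 1*133) + 121*24)) = 1/(-17923 + (85*(110 - 133) + 2904)) = 1/(-17923 + (85*(-23) + 2904)) = 1/(-17923 + (-1955 + 2904)) = 1/(-17923 + 949) = 1/(-16974) = -1/16974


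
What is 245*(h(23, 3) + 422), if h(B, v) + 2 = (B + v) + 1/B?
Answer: 2513455/23 ≈ 1.0928e+5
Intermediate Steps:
h(B, v) = -2 + B + v + 1/B (h(B, v) = -2 + ((B + v) + 1/B) = -2 + (B + v + 1/B) = -2 + B + v + 1/B)
245*(h(23, 3) + 422) = 245*((-2 + 23 + 3 + 1/23) + 422) = 245*(553/23 + 422) = 245*(10259/23) = 2513455/23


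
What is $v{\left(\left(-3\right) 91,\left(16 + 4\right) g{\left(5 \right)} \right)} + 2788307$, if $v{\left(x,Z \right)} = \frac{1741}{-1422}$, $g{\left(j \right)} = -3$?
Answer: $\frac{3964970813}{1422} \approx 2.7883 \cdot 10^{6}$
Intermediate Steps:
$v{\left(x,Z \right)} = - \frac{1741}{1422}$ ($v{\left(x,Z \right)} = 1741 \left(- \frac{1}{1422}\right) = - \frac{1741}{1422}$)
$v{\left(\left(-3\right) 91,\left(16 + 4\right) g{\left(5 \right)} \right)} + 2788307 = - \frac{1741}{1422} + 2788307 = \frac{3964970813}{1422}$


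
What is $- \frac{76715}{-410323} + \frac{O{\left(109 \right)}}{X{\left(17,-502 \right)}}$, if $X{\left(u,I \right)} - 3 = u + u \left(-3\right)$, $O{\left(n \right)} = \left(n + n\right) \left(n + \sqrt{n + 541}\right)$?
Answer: $- \frac{9747716961}{12720013} - \frac{1090 \sqrt{26}}{31} \approx -945.62$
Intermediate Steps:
$O{\left(n \right)} = 2 n \left(n + \sqrt{541 + n}\right)$
$X{\left(u,I \right)} = 3 - 2 u$ ($X{\left(u,I \right)} = 3 + \left(u + u \left(-3\right)\right) = 3 + \left(u - 3 u\right) = 3 - 2 u$)
$- \frac{76715}{-410323} + \frac{O{\left(109 \right)}}{X{\left(17,-502 \right)}} = - \frac{76715}{-410323} + \frac{2 \cdot 109 \left(109 + \sqrt{541 + 109}\right)}{3 - 34} = \left(-76715\right) \left(- \frac{1}{410323}\right) + \frac{2 \cdot 109 \left(109 + \sqrt{650}\right)}{3 - 34} = \frac{76715}{410323} + \frac{2 \cdot 109 \left(109 + 5 \sqrt{26}\right)}{-31} = \frac{76715}{410323} + \left(23762 + 1090 \sqrt{26}\right) \left(- \frac{1}{31}\right) = \frac{76715}{410323} - \left(\frac{23762}{31} + \frac{1090 \sqrt{26}}{31}\right) = - \frac{9747716961}{12720013} - \frac{1090 \sqrt{26}}{31}$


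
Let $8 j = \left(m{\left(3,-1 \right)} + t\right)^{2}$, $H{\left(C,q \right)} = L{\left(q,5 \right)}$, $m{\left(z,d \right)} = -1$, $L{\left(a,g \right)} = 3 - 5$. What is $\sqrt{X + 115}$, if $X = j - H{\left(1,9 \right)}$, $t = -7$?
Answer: $5 \sqrt{5} \approx 11.18$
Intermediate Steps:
$L{\left(a,g \right)} = -2$ ($L{\left(a,g \right)} = 3 - 5 = -2$)
$H{\left(C,q \right)} = -2$
$j = 8$ ($j = \frac{\left(-1 - 7\right)^{2}}{8} = \frac{\left(-8\right)^{2}}{8} = \frac{1}{8} \cdot 64 = 8$)
$X = 10$ ($X = 8 - -2 = 8 + 2 = 10$)
$\sqrt{X + 115} = \sqrt{10 + 115} = \sqrt{125} = 5 \sqrt{5}$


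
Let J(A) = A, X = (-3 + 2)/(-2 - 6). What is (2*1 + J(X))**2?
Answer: 289/64 ≈ 4.5156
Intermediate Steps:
X = 1/8 (X = -1/(-8) = -1*(-1/8) = 1/8 ≈ 0.12500)
(2*1 + J(X))**2 = (2*1 + 1/8)**2 = (2 + 1/8)**2 = (17/8)**2 = 289/64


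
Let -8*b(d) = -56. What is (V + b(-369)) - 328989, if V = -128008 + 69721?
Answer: -387269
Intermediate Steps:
V = -58287
b(d) = 7 (b(d) = -⅛*(-56) = 7)
(V + b(-369)) - 328989 = (-58287 + 7) - 328989 = -58280 - 328989 = -387269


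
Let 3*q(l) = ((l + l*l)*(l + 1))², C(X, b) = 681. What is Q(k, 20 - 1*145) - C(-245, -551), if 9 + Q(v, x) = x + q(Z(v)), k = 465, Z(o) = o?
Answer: 3398821194816385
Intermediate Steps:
q(l) = (1 + l)²*(l + l²)²/3 (q(l) = ((l + l*l)*(l + 1))²/3 = ((l + l²)*(1 + l))²/3 = ((1 + l)*(l + l²))²/3 = ((1 + l)²*(l + l²)²)/3 = (1 + l)²*(l + l²)²/3)
Q(v, x) = -9 + x + v²*(1 + v)⁴/3 (Q(v, x) = -9 + (x + v²*(1 + v)⁴/3) = -9 + x + v²*(1 + v)⁴/3)
Q(k, 20 - 1*145) - C(-245, -551) = (-9 + (20 - 1*145) + (⅓)*465²*(1 + 465)⁴) - 1*681 = (-9 + (20 - 145) + (⅓)*216225*466⁴) - 681 = (-9 - 125 + (⅓)*216225*47156728336) - 681 = (-9 - 125 + 3398821194817200) - 681 = 3398821194817066 - 681 = 3398821194816385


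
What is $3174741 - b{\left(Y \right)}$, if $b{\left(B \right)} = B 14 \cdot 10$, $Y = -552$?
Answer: $3252021$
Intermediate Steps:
$b{\left(B \right)} = 140 B$ ($b{\left(B \right)} = 14 B 10 = 140 B$)
$3174741 - b{\left(Y \right)} = 3174741 - 140 \left(-552\right) = 3174741 - -77280 = 3174741 + 77280 = 3252021$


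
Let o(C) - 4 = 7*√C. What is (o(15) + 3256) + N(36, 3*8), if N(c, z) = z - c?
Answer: 3248 + 7*√15 ≈ 3275.1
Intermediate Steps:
o(C) = 4 + 7*√C
(o(15) + 3256) + N(36, 3*8) = ((4 + 7*√15) + 3256) + (3*8 - 1*36) = (3260 + 7*√15) + (24 - 36) = (3260 + 7*√15) - 12 = 3248 + 7*√15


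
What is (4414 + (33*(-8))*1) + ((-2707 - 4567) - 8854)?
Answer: -11978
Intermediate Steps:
(4414 + (33*(-8))*1) + ((-2707 - 4567) - 8854) = (4414 - 264*1) + (-7274 - 8854) = (4414 - 264) - 16128 = 4150 - 16128 = -11978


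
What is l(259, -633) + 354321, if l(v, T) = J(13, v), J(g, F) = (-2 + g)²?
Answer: 354442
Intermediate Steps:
l(v, T) = 121 (l(v, T) = (-2 + 13)² = 11² = 121)
l(259, -633) + 354321 = 121 + 354321 = 354442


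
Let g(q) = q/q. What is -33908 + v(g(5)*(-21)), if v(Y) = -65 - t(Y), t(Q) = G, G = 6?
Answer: -33979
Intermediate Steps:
t(Q) = 6
g(q) = 1
v(Y) = -71 (v(Y) = -65 - 1*6 = -65 - 6 = -71)
-33908 + v(g(5)*(-21)) = -33908 - 71 = -33979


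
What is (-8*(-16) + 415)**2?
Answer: 294849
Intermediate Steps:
(-8*(-16) + 415)**2 = (128 + 415)**2 = 543**2 = 294849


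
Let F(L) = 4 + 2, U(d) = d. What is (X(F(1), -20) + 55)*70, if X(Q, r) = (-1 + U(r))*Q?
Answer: -4970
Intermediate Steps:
F(L) = 6
X(Q, r) = Q*(-1 + r) (X(Q, r) = (-1 + r)*Q = Q*(-1 + r))
(X(F(1), -20) + 55)*70 = (6*(-1 - 20) + 55)*70 = (6*(-21) + 55)*70 = (-126 + 55)*70 = -71*70 = -4970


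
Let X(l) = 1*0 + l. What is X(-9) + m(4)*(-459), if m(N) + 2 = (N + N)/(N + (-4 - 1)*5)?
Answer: 7587/7 ≈ 1083.9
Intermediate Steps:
X(l) = l (X(l) = 0 + l = l)
m(N) = -2 + 2*N/(-25 + N) (m(N) = -2 + (N + N)/(N + (-4 - 1)*5) = -2 + (2*N)/(N - 5*5) = -2 + (2*N)/(N - 25) = -2 + (2*N)/(-25 + N) = -2 + 2*N/(-25 + N))
X(-9) + m(4)*(-459) = -9 + (50/(-25 + 4))*(-459) = -9 + (50/(-21))*(-459) = -9 + (50*(-1/21))*(-459) = -9 - 50/21*(-459) = -9 + 7650/7 = 7587/7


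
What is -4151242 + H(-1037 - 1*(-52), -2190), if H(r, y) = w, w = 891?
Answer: -4150351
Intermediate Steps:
H(r, y) = 891
-4151242 + H(-1037 - 1*(-52), -2190) = -4151242 + 891 = -4150351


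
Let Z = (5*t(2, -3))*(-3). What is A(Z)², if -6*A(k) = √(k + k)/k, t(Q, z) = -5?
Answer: 1/1350 ≈ 0.00074074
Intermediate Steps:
Z = 75 (Z = (5*(-5))*(-3) = -25*(-3) = 75)
A(k) = -√2/(6*√k) (A(k) = -√(k + k)/(6*k) = -√(2*k)/(6*k) = -√2*√k/(6*k) = -√2/(6*√k))
A(Z)² = (-√2/(6*√75))² = (-√2*√3/15/6)² = (-√6/90)² = 1/1350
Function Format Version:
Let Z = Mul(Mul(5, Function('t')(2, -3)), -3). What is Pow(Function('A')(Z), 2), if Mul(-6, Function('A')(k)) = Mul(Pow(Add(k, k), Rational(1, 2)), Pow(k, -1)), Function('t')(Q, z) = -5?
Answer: Rational(1, 1350) ≈ 0.00074074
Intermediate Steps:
Z = 75 (Z = Mul(Mul(5, -5), -3) = Mul(-25, -3) = 75)
Function('A')(k) = Mul(Rational(-1, 6), Pow(2, Rational(1, 2)), Pow(k, Rational(-1, 2))) (Function('A')(k) = Mul(Rational(-1, 6), Mul(Pow(Add(k, k), Rational(1, 2)), Pow(k, -1))) = Mul(Rational(-1, 6), Mul(Pow(Mul(2, k), Rational(1, 2)), Pow(k, -1))) = Mul(Rational(-1, 6), Mul(Mul(Pow(2, Rational(1, 2)), Pow(k, Rational(1, 2))), Pow(k, -1))) = Mul(Rational(-1, 6), Mul(Pow(2, Rational(1, 2)), Pow(k, Rational(-1, 2)))) = Mul(Rational(-1, 6), Pow(2, Rational(1, 2)), Pow(k, Rational(-1, 2))))
Pow(Function('A')(Z), 2) = Pow(Mul(Rational(-1, 6), Pow(2, Rational(1, 2)), Pow(75, Rational(-1, 2))), 2) = Pow(Mul(Rational(-1, 6), Pow(2, Rational(1, 2)), Mul(Rational(1, 15), Pow(3, Rational(1, 2)))), 2) = Pow(Mul(Rational(-1, 90), Pow(6, Rational(1, 2))), 2) = Rational(1, 1350)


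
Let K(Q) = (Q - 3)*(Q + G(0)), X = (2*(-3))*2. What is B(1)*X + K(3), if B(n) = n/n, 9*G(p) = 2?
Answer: -12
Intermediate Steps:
G(p) = 2/9 (G(p) = (⅑)*2 = 2/9)
B(n) = 1
X = -12 (X = -6*2 = -12)
K(Q) = (-3 + Q)*(2/9 + Q) (K(Q) = (Q - 3)*(Q + 2/9) = (-3 + Q)*(2/9 + Q))
B(1)*X + K(3) = 1*(-12) + (-⅔ + 3² - 25/9*3) = -12 + (-⅔ + 9 - 25/3) = -12 + 0 = -12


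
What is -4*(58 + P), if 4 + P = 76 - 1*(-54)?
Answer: -736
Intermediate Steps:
P = 126 (P = -4 + (76 - 1*(-54)) = -4 + (76 + 54) = -4 + 130 = 126)
-4*(58 + P) = -4*(58 + 126) = -4*184 = -736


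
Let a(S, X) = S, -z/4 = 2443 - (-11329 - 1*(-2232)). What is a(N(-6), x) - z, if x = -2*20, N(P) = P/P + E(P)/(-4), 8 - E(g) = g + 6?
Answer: 46159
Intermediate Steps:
E(g) = 2 - g (E(g) = 8 - (g + 6) = 8 - (6 + g) = 8 + (-6 - g) = 2 - g)
N(P) = 1/2 + P/4 (N(P) = P/P + (2 - P)/(-4) = 1 + (2 - P)*(-1/4) = 1 + (-1/2 + P/4) = 1/2 + P/4)
x = -40
z = -46160 (z = -4*(2443 - (-11329 - 1*(-2232))) = -4*(2443 - (-11329 + 2232)) = -4*(2443 - 1*(-9097)) = -4*(2443 + 9097) = -4*11540 = -46160)
a(N(-6), x) - z = (1/2 + (1/4)*(-6)) - 1*(-46160) = (1/2 - 3/2) + 46160 = -1 + 46160 = 46159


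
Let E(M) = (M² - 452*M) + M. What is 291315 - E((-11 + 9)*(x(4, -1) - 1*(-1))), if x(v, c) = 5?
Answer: 285759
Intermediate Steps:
E(M) = M² - 451*M
291315 - E((-11 + 9)*(x(4, -1) - 1*(-1))) = 291315 - (-11 + 9)*(5 - 1*(-1))*(-451 + (-11 + 9)*(5 - 1*(-1))) = 291315 - (-2*(5 + 1))*(-451 - 2*(5 + 1)) = 291315 - (-2*6)*(-451 - 2*6) = 291315 - (-12)*(-451 - 12) = 291315 - (-12)*(-463) = 291315 - 1*5556 = 291315 - 5556 = 285759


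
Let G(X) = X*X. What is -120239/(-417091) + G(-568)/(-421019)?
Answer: -83940663243/175603235729 ≈ -0.47801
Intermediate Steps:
G(X) = X²
-120239/(-417091) + G(-568)/(-421019) = -120239/(-417091) + (-568)²/(-421019) = -120239*(-1/417091) + 322624*(-1/421019) = 120239/417091 - 322624/421019 = -83940663243/175603235729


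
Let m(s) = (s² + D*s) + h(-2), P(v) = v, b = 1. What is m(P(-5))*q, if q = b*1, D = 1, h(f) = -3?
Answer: 17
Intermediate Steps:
m(s) = -3 + s + s² (m(s) = (s² + 1*s) - 3 = (s² + s) - 3 = (s + s²) - 3 = -3 + s + s²)
q = 1 (q = 1*1 = 1)
m(P(-5))*q = (-3 - 5 + (-5)²)*1 = (-3 - 5 + 25)*1 = 17*1 = 17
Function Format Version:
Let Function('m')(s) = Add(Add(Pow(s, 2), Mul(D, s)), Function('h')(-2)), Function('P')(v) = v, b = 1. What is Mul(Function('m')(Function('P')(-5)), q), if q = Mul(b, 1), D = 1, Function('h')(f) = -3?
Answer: 17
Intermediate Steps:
Function('m')(s) = Add(-3, s, Pow(s, 2)) (Function('m')(s) = Add(Add(Pow(s, 2), Mul(1, s)), -3) = Add(Add(Pow(s, 2), s), -3) = Add(Add(s, Pow(s, 2)), -3) = Add(-3, s, Pow(s, 2)))
q = 1 (q = Mul(1, 1) = 1)
Mul(Function('m')(Function('P')(-5)), q) = Mul(Add(-3, -5, Pow(-5, 2)), 1) = Mul(Add(-3, -5, 25), 1) = Mul(17, 1) = 17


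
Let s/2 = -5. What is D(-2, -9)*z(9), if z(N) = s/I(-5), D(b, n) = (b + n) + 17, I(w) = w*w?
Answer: -12/5 ≈ -2.4000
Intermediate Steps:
s = -10 (s = 2*(-5) = -10)
I(w) = w²
D(b, n) = 17 + b + n
z(N) = -⅖ (z(N) = -10/((-5)²) = -10/25 = -10*1/25 = -⅖)
D(-2, -9)*z(9) = (17 - 2 - 9)*(-⅖) = 6*(-⅖) = -12/5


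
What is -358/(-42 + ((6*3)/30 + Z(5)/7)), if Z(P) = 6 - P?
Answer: 6265/722 ≈ 8.6773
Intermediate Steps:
-358/(-42 + ((6*3)/30 + Z(5)/7)) = -358/(-42 + ((6*3)/30 + (6 - 1*5)/7)) = -358/(-42 + (18*(1/30) + (6 - 5)*(⅐))) = -358/(-42 + (⅗ + 1*(⅐))) = -358/(-42 + (⅗ + ⅐)) = -358/(-42 + 26/35) = -358/(-1444/35) = -358*(-35/1444) = 6265/722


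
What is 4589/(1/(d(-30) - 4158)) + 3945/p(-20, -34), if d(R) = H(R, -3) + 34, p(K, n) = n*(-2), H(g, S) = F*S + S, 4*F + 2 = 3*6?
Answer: -1291579283/68 ≈ -1.8994e+7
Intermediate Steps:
F = 4 (F = -½ + (3*6)/4 = -½ + (¼)*18 = -½ + 9/2 = 4)
H(g, S) = 5*S (H(g, S) = 4*S + S = 5*S)
p(K, n) = -2*n
d(R) = 19 (d(R) = 5*(-3) + 34 = -15 + 34 = 19)
4589/(1/(d(-30) - 4158)) + 3945/p(-20, -34) = 4589/(1/(19 - 4158)) + 3945/((-2*(-34))) = 4589/(1/(-4139)) + 3945/68 = 4589/(-1/4139) + 3945*(1/68) = 4589*(-4139) + 3945/68 = -18993871 + 3945/68 = -1291579283/68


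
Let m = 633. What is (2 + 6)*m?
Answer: 5064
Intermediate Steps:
(2 + 6)*m = (2 + 6)*633 = 8*633 = 5064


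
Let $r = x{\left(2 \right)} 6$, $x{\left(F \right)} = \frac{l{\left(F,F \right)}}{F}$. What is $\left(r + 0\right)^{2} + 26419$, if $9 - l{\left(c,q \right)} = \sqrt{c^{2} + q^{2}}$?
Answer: $27220 - 324 \sqrt{2} \approx 26762.0$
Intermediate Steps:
$l{\left(c,q \right)} = 9 - \sqrt{c^{2} + q^{2}}$
$x{\left(F \right)} = \frac{9 - \sqrt{2} \sqrt{F^{2}}}{F}$ ($x{\left(F \right)} = \frac{9 - \sqrt{F^{2} + F^{2}}}{F} = \frac{9 - \sqrt{2 F^{2}}}{F} = \frac{9 - \sqrt{2} \sqrt{F^{2}}}{F}$)
$r = 27 - 6 \sqrt{2}$ ($r = \frac{9 - \sqrt{2} \sqrt{2^{2}}}{2} \cdot 6 = \frac{9 - \sqrt{2} \sqrt{4}}{2} \cdot 6 = \frac{9 - \sqrt{2} \cdot 2}{2} \cdot 6 = \frac{9 - 2 \sqrt{2}}{2} \cdot 6 = \left(\frac{9}{2} - \sqrt{2}\right) 6 = 27 - 6 \sqrt{2} \approx 18.515$)
$\left(r + 0\right)^{2} + 26419 = \left(\left(27 - 6 \sqrt{2}\right) + 0\right)^{2} + 26419 = \left(27 - 6 \sqrt{2}\right)^{2} + 26419 = 26419 + \left(27 - 6 \sqrt{2}\right)^{2}$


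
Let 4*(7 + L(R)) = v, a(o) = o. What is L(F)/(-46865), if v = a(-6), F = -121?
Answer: 17/93730 ≈ 0.00018137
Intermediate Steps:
v = -6
L(R) = -17/2 (L(R) = -7 + (¼)*(-6) = -7 - 3/2 = -17/2)
L(F)/(-46865) = -17/2/(-46865) = -17/2*(-1/46865) = 17/93730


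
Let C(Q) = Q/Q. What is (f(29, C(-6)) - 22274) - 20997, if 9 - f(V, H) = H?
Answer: -43263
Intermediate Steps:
C(Q) = 1
f(V, H) = 9 - H
(f(29, C(-6)) - 22274) - 20997 = ((9 - 1*1) - 22274) - 20997 = ((9 - 1) - 22274) - 20997 = (8 - 22274) - 20997 = -22266 - 20997 = -43263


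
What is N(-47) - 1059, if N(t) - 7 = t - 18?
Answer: -1117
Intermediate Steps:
N(t) = -11 + t (N(t) = 7 + (t - 18) = 7 + (-18 + t) = -11 + t)
N(-47) - 1059 = (-11 - 47) - 1059 = -58 - 1059 = -1117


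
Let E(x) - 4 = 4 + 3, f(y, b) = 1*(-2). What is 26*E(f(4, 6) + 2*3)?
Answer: 286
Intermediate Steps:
f(y, b) = -2
E(x) = 11 (E(x) = 4 + (4 + 3) = 4 + 7 = 11)
26*E(f(4, 6) + 2*3) = 26*11 = 286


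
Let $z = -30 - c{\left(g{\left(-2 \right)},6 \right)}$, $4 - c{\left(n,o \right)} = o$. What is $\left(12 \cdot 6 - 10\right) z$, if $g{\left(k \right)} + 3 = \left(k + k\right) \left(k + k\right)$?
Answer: $-1736$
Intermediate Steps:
$g{\left(k \right)} = -3 + 4 k^{2}$ ($g{\left(k \right)} = -3 + \left(k + k\right) \left(k + k\right) = -3 + 2 k 2 k = -3 + 4 k^{2}$)
$c{\left(n,o \right)} = 4 - o$
$z = -28$ ($z = -30 - \left(4 - 6\right) = -30 - -2 = -30 + 2 = -28$)
$\left(12 \cdot 6 - 10\right) z = \left(12 \cdot 6 - 10\right) \left(-28\right) = \left(72 - 10\right) \left(-28\right) = 62 \left(-28\right) = -1736$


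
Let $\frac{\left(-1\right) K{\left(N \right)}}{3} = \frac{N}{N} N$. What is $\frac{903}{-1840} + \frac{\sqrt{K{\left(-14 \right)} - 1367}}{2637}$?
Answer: $- \frac{903}{1840} + \frac{5 i \sqrt{53}}{2637} \approx -0.49076 + 0.013804 i$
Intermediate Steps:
$K{\left(N \right)} = - 3 N$ ($K{\left(N \right)} = - 3 \frac{N}{N} N = - 3 \cdot 1 N = - 3 N$)
$\frac{903}{-1840} + \frac{\sqrt{K{\left(-14 \right)} - 1367}}{2637} = \frac{903}{-1840} + \frac{\sqrt{\left(-3\right) \left(-14\right) - 1367}}{2637} = 903 \left(- \frac{1}{1840}\right) + \sqrt{42 - 1367} \cdot \frac{1}{2637} = - \frac{903}{1840} + \sqrt{-1325} \cdot \frac{1}{2637} = - \frac{903}{1840} + 5 i \sqrt{53} \cdot \frac{1}{2637} = - \frac{903}{1840} + \frac{5 i \sqrt{53}}{2637}$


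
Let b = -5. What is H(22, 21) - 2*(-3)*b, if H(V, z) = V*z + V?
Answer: 454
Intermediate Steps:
H(V, z) = V + V*z
H(22, 21) - 2*(-3)*b = 22*(1 + 21) - 2*(-3)*(-5) = 22*22 - (-6)*(-5) = 484 - 1*30 = 484 - 30 = 454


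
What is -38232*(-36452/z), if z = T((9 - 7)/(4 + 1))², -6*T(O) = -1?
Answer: 50170783104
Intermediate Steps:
T(O) = ⅙ (T(O) = -⅙*(-1) = ⅙)
z = 1/36 (z = (⅙)² = 1/36 ≈ 0.027778)
-38232*(-36452/z) = -38232/((1/36)/(-36452)) = -38232/((1/36)*(-1/36452)) = -38232/(-1/1312272) = -38232*(-1312272) = 50170783104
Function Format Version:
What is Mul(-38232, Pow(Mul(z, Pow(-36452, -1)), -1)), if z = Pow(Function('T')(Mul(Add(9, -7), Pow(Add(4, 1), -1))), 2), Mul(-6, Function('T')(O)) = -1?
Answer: 50170783104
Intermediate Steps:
Function('T')(O) = Rational(1, 6) (Function('T')(O) = Mul(Rational(-1, 6), -1) = Rational(1, 6))
z = Rational(1, 36) (z = Pow(Rational(1, 6), 2) = Rational(1, 36) ≈ 0.027778)
Mul(-38232, Pow(Mul(z, Pow(-36452, -1)), -1)) = Mul(-38232, Pow(Mul(Rational(1, 36), Pow(-36452, -1)), -1)) = Mul(-38232, Pow(Mul(Rational(1, 36), Rational(-1, 36452)), -1)) = Mul(-38232, Pow(Rational(-1, 1312272), -1)) = Mul(-38232, -1312272) = 50170783104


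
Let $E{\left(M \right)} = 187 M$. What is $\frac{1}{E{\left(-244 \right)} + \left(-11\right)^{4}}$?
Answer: $- \frac{1}{30987} \approx -3.2272 \cdot 10^{-5}$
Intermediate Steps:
$\frac{1}{E{\left(-244 \right)} + \left(-11\right)^{4}} = \frac{1}{187 \left(-244\right) + \left(-11\right)^{4}} = \frac{1}{-45628 + 14641} = \frac{1}{-30987} = - \frac{1}{30987}$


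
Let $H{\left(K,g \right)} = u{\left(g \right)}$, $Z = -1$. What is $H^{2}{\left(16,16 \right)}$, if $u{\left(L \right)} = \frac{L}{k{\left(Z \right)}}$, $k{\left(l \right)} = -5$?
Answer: $\frac{256}{25} \approx 10.24$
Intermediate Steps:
$u{\left(L \right)} = - \frac{L}{5}$ ($u{\left(L \right)} = \frac{L}{-5} = L \left(- \frac{1}{5}\right) = - \frac{L}{5}$)
$H{\left(K,g \right)} = - \frac{g}{5}$
$H^{2}{\left(16,16 \right)} = \left(\left(- \frac{1}{5}\right) 16\right)^{2} = \left(- \frac{16}{5}\right)^{2} = \frac{256}{25}$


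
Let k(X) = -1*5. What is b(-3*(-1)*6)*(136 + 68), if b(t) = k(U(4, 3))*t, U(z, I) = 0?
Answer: -18360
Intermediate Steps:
k(X) = -5
b(t) = -5*t
b(-3*(-1)*6)*(136 + 68) = (-5*(-3*(-1))*6)*(136 + 68) = -15*6*204 = -5*18*204 = -90*204 = -18360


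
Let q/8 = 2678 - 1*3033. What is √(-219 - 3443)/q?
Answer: -I*√3662/2840 ≈ -0.021308*I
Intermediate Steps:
q = -2840 (q = 8*(2678 - 1*3033) = 8*(2678 - 3033) = 8*(-355) = -2840)
√(-219 - 3443)/q = √(-219 - 3443)/(-2840) = √(-3662)*(-1/2840) = (I*√3662)*(-1/2840) = -I*√3662/2840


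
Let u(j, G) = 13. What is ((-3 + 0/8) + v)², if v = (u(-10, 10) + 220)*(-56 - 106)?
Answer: 1424987001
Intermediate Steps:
v = -37746 (v = (13 + 220)*(-56 - 106) = 233*(-162) = -37746)
((-3 + 0/8) + v)² = ((-3 + 0/8) - 37746)² = ((-3 + 0*(⅛)) - 37746)² = ((-3 + 0) - 37746)² = (-3 - 37746)² = (-37749)² = 1424987001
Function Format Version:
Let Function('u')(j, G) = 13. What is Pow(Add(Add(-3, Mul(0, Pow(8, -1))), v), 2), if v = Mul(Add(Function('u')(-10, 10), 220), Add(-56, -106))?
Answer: 1424987001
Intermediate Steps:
v = -37746 (v = Mul(Add(13, 220), Add(-56, -106)) = Mul(233, -162) = -37746)
Pow(Add(Add(-3, Mul(0, Pow(8, -1))), v), 2) = Pow(Add(Add(-3, Mul(0, Pow(8, -1))), -37746), 2) = Pow(Add(Add(-3, Mul(0, Rational(1, 8))), -37746), 2) = Pow(Add(Add(-3, 0), -37746), 2) = Pow(Add(-3, -37746), 2) = Pow(-37749, 2) = 1424987001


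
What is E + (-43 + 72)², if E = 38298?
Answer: 39139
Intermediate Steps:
E + (-43 + 72)² = 38298 + (-43 + 72)² = 38298 + 29² = 38298 + 841 = 39139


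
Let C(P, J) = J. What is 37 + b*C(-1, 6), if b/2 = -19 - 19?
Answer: -419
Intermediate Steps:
b = -76 (b = 2*(-19 - 19) = 2*(-38) = -76)
37 + b*C(-1, 6) = 37 - 76*6 = 37 - 456 = -419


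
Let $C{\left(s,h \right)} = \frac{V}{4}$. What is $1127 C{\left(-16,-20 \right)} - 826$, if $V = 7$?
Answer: $\frac{4585}{4} \approx 1146.3$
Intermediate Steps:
$C{\left(s,h \right)} = \frac{7}{4}$
$1127 C{\left(-16,-20 \right)} - 826 = 1127 \cdot \frac{7}{4} - 826 = \frac{7889}{4} - 826 = \frac{4585}{4}$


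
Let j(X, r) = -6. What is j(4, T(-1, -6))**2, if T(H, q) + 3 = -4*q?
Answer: 36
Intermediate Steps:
T(H, q) = -3 - 4*q
j(4, T(-1, -6))**2 = (-6)**2 = 36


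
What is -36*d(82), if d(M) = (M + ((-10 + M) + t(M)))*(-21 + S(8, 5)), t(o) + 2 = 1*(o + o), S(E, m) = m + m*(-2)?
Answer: 295776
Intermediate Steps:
S(E, m) = -m (S(E, m) = m - 2*m = -m)
t(o) = -2 + 2*o (t(o) = -2 + 1*(o + o) = -2 + 1*(2*o) = -2 + 2*o)
d(M) = 312 - 104*M (d(M) = (M + ((-10 + M) + (-2 + 2*M)))*(-21 - 1*5) = (M + (-12 + 3*M))*(-21 - 5) = (-12 + 4*M)*(-26) = 312 - 104*M)
-36*d(82) = -36*(312 - 104*82) = -36*(312 - 8528) = -36*(-8216) = 295776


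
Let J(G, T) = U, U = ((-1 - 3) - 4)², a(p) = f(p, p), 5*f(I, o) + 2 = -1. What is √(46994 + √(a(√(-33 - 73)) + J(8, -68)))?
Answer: √(1174850 + 5*√1585)/5 ≈ 216.80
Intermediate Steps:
f(I, o) = -⅗ (f(I, o) = -⅖ + (⅕)*(-1) = -⅖ - ⅕ = -⅗)
a(p) = -⅗
U = 64 (U = (-4 - 4)² = (-8)² = 64)
J(G, T) = 64
√(46994 + √(a(√(-33 - 73)) + J(8, -68))) = √(46994 + √(-⅗ + 64)) = √(46994 + √(317/5)) = √(46994 + √1585/5)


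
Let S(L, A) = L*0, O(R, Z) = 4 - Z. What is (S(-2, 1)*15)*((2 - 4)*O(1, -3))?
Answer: 0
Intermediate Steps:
S(L, A) = 0
(S(-2, 1)*15)*((2 - 4)*O(1, -3)) = (0*15)*((2 - 4)*(4 - 1*(-3))) = 0*(-2*(4 + 3)) = 0*(-2*7) = 0*(-14) = 0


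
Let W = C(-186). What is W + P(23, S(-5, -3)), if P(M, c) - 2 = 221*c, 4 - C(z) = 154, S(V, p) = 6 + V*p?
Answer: 4493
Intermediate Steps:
C(z) = -150 (C(z) = 4 - 1*154 = 4 - 154 = -150)
W = -150
P(M, c) = 2 + 221*c
W + P(23, S(-5, -3)) = -150 + (2 + 221*(6 - 5*(-3))) = -150 + (2 + 221*(6 + 15)) = -150 + (2 + 221*21) = -150 + (2 + 4641) = -150 + 4643 = 4493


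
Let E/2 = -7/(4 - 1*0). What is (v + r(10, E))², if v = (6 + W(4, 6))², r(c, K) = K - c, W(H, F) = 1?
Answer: 5041/4 ≈ 1260.3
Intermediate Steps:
E = -7/2 (E = 2*(-7/(4 - 1*0)) = 2*(-7/(4 + 0)) = 2*(-7/4) = -7/2 ≈ -3.5000)
v = 49 (v = (6 + 1)² = 7² = 49)
(v + r(10, E))² = (49 + (-7/2 - 1*10))² = (49 + (-7/2 - 10))² = (49 - 27/2)² = (71/2)² = 5041/4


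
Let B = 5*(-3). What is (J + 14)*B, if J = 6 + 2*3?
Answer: -390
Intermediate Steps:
B = -15
J = 12 (J = 6 + 6 = 12)
(J + 14)*B = (12 + 14)*(-15) = 26*(-15) = -390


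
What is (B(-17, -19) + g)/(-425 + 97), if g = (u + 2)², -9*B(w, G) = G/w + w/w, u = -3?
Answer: -13/5576 ≈ -0.0023314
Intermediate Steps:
B(w, G) = -⅑ - G/(9*w) (B(w, G) = -(G/w + w/w)/9 = -(G/w + 1)/9 = -(1 + G/w)/9 = -⅑ - G/(9*w))
g = 1 (g = (-3 + 2)² = (-1)² = 1)
(B(-17, -19) + g)/(-425 + 97) = ((⅑)*(-1*(-19) - 1*(-17))/(-17) + 1)/(-425 + 97) = ((⅑)*(-1/17)*(19 + 17) + 1)/(-328) = ((⅑)*(-1/17)*36 + 1)*(-1/328) = (-4/17 + 1)*(-1/328) = (13/17)*(-1/328) = -13/5576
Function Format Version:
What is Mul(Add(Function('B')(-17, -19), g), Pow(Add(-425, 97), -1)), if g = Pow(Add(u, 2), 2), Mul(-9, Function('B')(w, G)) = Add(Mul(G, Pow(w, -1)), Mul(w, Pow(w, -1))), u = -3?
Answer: Rational(-13, 5576) ≈ -0.0023314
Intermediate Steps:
Function('B')(w, G) = Add(Rational(-1, 9), Mul(Rational(-1, 9), G, Pow(w, -1))) (Function('B')(w, G) = Mul(Rational(-1, 9), Add(Mul(G, Pow(w, -1)), Mul(w, Pow(w, -1)))) = Mul(Rational(-1, 9), Add(Mul(G, Pow(w, -1)), 1)) = Mul(Rational(-1, 9), Add(1, Mul(G, Pow(w, -1)))) = Add(Rational(-1, 9), Mul(Rational(-1, 9), G, Pow(w, -1))))
g = 1 (g = Pow(Add(-3, 2), 2) = Pow(-1, 2) = 1)
Mul(Add(Function('B')(-17, -19), g), Pow(Add(-425, 97), -1)) = Mul(Add(Mul(Rational(1, 9), Pow(-17, -1), Add(Mul(-1, -19), Mul(-1, -17))), 1), Pow(Add(-425, 97), -1)) = Mul(Add(Mul(Rational(1, 9), Rational(-1, 17), Add(19, 17)), 1), Pow(-328, -1)) = Mul(Add(Mul(Rational(1, 9), Rational(-1, 17), 36), 1), Rational(-1, 328)) = Mul(Add(Rational(-4, 17), 1), Rational(-1, 328)) = Mul(Rational(13, 17), Rational(-1, 328)) = Rational(-13, 5576)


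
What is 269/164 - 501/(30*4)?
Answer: -4157/1640 ≈ -2.5348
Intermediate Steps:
269/164 - 501/(30*4) = 269*(1/164) - 501/120 = 269/164 - 501*1/120 = 269/164 - 167/40 = -4157/1640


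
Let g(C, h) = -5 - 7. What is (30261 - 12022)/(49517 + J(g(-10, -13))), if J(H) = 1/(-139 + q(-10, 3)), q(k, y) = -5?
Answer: 2626416/7130447 ≈ 0.36834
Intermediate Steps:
g(C, h) = -12
J(H) = -1/144 (J(H) = 1/(-139 - 5) = 1/(-144) = -1/144)
(30261 - 12022)/(49517 + J(g(-10, -13))) = (30261 - 12022)/(49517 - 1/144) = 18239/(7130447/144) = 18239*(144/7130447) = 2626416/7130447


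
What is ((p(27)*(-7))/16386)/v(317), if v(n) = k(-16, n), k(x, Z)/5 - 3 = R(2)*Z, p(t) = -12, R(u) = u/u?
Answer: 7/2184800 ≈ 3.2040e-6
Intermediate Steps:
R(u) = 1
k(x, Z) = 15 + 5*Z (k(x, Z) = 15 + 5*(1*Z) = 15 + 5*Z)
v(n) = 15 + 5*n
((p(27)*(-7))/16386)/v(317) = (-12*(-7)/16386)/(15 + 5*317) = (84*(1/16386))/(15 + 1585) = (14/2731)/1600 = (14/2731)*(1/1600) = 7/2184800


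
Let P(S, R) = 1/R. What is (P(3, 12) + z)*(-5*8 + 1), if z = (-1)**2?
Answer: -169/4 ≈ -42.250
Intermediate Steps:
z = 1
(P(3, 12) + z)*(-5*8 + 1) = (1/12 + 1)*(-5*8 + 1) = (1/12 + 1)*(-40 + 1) = (13/12)*(-39) = -169/4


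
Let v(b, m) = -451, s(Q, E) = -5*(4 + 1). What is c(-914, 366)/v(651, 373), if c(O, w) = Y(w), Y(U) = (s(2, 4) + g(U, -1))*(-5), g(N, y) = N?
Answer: 155/41 ≈ 3.7805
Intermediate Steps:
s(Q, E) = -25 (s(Q, E) = -5*5 = -25)
Y(U) = 125 - 5*U (Y(U) = (-25 + U)*(-5) = 125 - 5*U)
c(O, w) = 125 - 5*w
c(-914, 366)/v(651, 373) = (125 - 5*366)/(-451) = (125 - 1830)*(-1/451) = -1705*(-1/451) = 155/41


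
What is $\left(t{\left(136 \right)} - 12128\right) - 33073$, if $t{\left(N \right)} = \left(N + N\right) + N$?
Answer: $-44793$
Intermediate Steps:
$t{\left(N \right)} = 3 N$ ($t{\left(N \right)} = 2 N + N = 3 N$)
$\left(t{\left(136 \right)} - 12128\right) - 33073 = \left(3 \cdot 136 - 12128\right) - 33073 = \left(408 - 12128\right) - 33073 = -11720 - 33073 = -44793$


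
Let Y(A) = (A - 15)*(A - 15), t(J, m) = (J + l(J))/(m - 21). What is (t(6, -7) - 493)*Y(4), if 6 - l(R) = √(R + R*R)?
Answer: -417934/7 + 121*√42/28 ≈ -59677.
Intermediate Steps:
l(R) = 6 - √(R + R²) (l(R) = 6 - √(R + R*R) = 6 - √(R + R²))
t(J, m) = (6 + J - √(J*(1 + J)))/(-21 + m) (t(J, m) = (J + (6 - √(J*(1 + J))))/(m - 21) = (6 + J - √(J*(1 + J)))/(-21 + m))
Y(A) = (-15 + A)² (Y(A) = (-15 + A)*(-15 + A) = (-15 + A)²)
(t(6, -7) - 493)*Y(4) = ((6 + 6 - √(6*(1 + 6)))/(-21 - 7) - 493)*(-15 + 4)² = ((6 + 6 - √(6*7))/(-28) - 493)*(-11)² = (-(6 + 6 - √42)/28 - 493)*121 = (-(12 - √42)/28 - 493)*121 = ((-3/7 + √42/28) - 493)*121 = (-3454/7 + √42/28)*121 = -417934/7 + 121*√42/28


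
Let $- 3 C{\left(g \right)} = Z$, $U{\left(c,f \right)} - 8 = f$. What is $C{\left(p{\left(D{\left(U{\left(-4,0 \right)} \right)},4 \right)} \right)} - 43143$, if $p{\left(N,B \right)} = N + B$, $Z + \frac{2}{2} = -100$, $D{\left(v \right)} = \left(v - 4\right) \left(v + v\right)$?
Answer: $- \frac{129328}{3} \approx -43109.0$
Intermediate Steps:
$U{\left(c,f \right)} = 8 + f$
$D{\left(v \right)} = 2 v \left(-4 + v\right)$ ($D{\left(v \right)} = \left(-4 + v\right) 2 v = 2 v \left(-4 + v\right)$)
$Z = -101$ ($Z = -1 - 100 = -101$)
$p{\left(N,B \right)} = B + N$
$C{\left(g \right)} = \frac{101}{3}$ ($C{\left(g \right)} = \left(- \frac{1}{3}\right) \left(-101\right) = \frac{101}{3}$)
$C{\left(p{\left(D{\left(U{\left(-4,0 \right)} \right)},4 \right)} \right)} - 43143 = \frac{101}{3} - 43143 = - \frac{129328}{3}$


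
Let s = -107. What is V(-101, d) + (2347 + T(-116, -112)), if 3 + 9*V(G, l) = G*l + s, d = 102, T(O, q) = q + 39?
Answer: 10054/9 ≈ 1117.1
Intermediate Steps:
T(O, q) = 39 + q
V(G, l) = -110/9 + G*l/9 (V(G, l) = -⅓ + (G*l - 107)/9 = -⅓ + (-107 + G*l)/9 = -⅓ + (-107/9 + G*l/9) = -110/9 + G*l/9)
V(-101, d) + (2347 + T(-116, -112)) = (-110/9 + (⅑)*(-101)*102) + (2347 + (39 - 112)) = (-110/9 - 3434/3) + (2347 - 73) = -10412/9 + 2274 = 10054/9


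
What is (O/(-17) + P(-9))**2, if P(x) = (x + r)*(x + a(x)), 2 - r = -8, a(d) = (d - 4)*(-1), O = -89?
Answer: 24649/289 ≈ 85.291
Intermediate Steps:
a(d) = 4 - d (a(d) = (-4 + d)*(-1) = 4 - d)
r = 10 (r = 2 - 1*(-8) = 2 + 8 = 10)
P(x) = 40 + 4*x (P(x) = (x + 10)*(x + (4 - x)) = (10 + x)*4 = 40 + 4*x)
(O/(-17) + P(-9))**2 = (-89/(-17) + (40 + 4*(-9)))**2 = (-89*(-1/17) + (40 - 36))**2 = (89/17 + 4)**2 = (157/17)**2 = 24649/289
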